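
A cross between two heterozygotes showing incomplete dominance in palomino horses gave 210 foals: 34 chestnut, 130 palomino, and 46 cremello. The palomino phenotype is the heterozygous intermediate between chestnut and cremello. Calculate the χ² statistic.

13.276

With incomplete dominance, a heterozygote × heterozygote cross gives a 1:2:1 phenotypic ratio.
Under the 1:2:1 hypothesis (Σ ratio = 4, N = 210):
  chestnut: 210 × 1/4 = 52.5
  palomino: 210 × 2/4 = 105
  cremello: 210 × 1/4 = 52.5
χ² = Σ (O − E)² / E
  chestnut: (34 − 52.5)² / 52.5 = 6.5190
  palomino: (130 − 105)² / 105 = 5.9524
  cremello: (46 − 52.5)² / 52.5 = 0.8048
χ² = 6.5190 + 5.9524 + 0.8048 = 13.2762 ≈ 13.276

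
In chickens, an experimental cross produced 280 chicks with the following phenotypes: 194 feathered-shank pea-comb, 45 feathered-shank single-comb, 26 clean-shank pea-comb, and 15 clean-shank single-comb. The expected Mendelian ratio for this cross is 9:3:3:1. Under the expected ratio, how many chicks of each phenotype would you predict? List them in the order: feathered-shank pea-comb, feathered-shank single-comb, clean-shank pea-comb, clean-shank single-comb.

The 9:3:3:1 ratio has 16 parts, so with N = 280 the expected counts are:
  feathered-shank pea-comb: 280 × 9/16 = 157.5
  feathered-shank single-comb: 280 × 3/16 = 52.5
  clean-shank pea-comb: 280 × 3/16 = 52.5
  clean-shank single-comb: 280 × 1/16 = 17.5

157.5, 52.5, 52.5, 17.5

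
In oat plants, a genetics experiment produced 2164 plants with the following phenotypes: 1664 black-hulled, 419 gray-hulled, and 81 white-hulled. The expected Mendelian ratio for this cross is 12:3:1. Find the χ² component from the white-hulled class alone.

21.760

The 12:3:1 ratio has 16 parts, so with N = 2164 the expected counts are:
  black-hulled: 2164 × 12/16 = 1623
  gray-hulled: 2164 × 3/16 = 405.75
  white-hulled: 2164 × 1/16 = 135.25
Contribution of white-hulled: (81 − 135.25)² / 135.25 = 21.7602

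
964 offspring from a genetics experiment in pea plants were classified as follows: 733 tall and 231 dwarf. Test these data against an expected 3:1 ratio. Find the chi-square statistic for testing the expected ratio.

0.553

Under the 3:1 hypothesis (Σ ratio = 4, N = 964):
  tall: 964 × 3/4 = 723
  dwarf: 964 × 1/4 = 241
χ² = Σ (O − E)² / E
  tall: (733 − 723)² / 723 = 0.1383
  dwarf: (231 − 241)² / 241 = 0.4149
χ² = 0.1383 + 0.4149 = 0.5532 ≈ 0.553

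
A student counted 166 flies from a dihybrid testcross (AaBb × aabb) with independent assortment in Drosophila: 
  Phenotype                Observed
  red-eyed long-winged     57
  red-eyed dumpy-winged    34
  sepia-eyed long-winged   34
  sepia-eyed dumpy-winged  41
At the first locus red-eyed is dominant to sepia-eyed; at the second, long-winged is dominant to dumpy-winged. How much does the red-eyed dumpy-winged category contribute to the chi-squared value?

1.355

A dihybrid testcross with independent assortment gives a 1:1:1:1 ratio.
Under the 1:1:1:1 hypothesis (Σ ratio = 4, N = 166):
  red-eyed long-winged: 166 × 1/4 = 41.5
  red-eyed dumpy-winged: 166 × 1/4 = 41.5
  sepia-eyed long-winged: 166 × 1/4 = 41.5
  sepia-eyed dumpy-winged: 166 × 1/4 = 41.5
Contribution of red-eyed dumpy-winged: (34 − 41.5)² / 41.5 = 1.3554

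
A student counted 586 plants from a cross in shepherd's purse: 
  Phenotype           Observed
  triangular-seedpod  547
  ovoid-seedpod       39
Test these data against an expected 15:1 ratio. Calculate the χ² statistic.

0.164

Total ratio parts = 16. Expected numbers out of 586:
  triangular-seedpod: 586 × 15/16 = 549.375
  ovoid-seedpod: 586 × 1/16 = 36.625
χ² = Σ (O − E)² / E
  triangular-seedpod: (547 − 549.375)² / 549.375 = 0.0103
  ovoid-seedpod: (39 − 36.625)² / 36.625 = 0.1540
χ² = 0.0103 + 0.1540 = 0.1643 ≈ 0.164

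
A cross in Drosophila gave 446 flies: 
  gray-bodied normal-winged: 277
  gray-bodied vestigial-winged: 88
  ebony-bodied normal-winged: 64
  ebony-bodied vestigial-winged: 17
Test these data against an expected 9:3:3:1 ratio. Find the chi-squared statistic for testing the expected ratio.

Under the 9:3:3:1 hypothesis (Σ ratio = 16, N = 446):
  gray-bodied normal-winged: 446 × 9/16 = 250.875
  gray-bodied vestigial-winged: 446 × 3/16 = 83.625
  ebony-bodied normal-winged: 446 × 3/16 = 83.625
  ebony-bodied vestigial-winged: 446 × 1/16 = 27.875
χ² = Σ (O − E)² / E
  gray-bodied normal-winged: (277 − 250.875)² / 250.875 = 2.7205
  gray-bodied vestigial-winged: (88 − 83.625)² / 83.625 = 0.2289
  ebony-bodied normal-winged: (64 − 83.625)² / 83.625 = 4.6056
  ebony-bodied vestigial-winged: (17 − 27.875)² / 27.875 = 4.2427
χ² = 2.7205 + 0.2289 + 4.6056 + 4.2427 = 11.7977 ≈ 11.798

11.798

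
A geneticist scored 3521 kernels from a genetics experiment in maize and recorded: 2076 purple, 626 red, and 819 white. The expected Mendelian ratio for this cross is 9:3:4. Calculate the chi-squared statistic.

Under the 9:3:4 hypothesis (Σ ratio = 16, N = 3521):
  purple: 3521 × 9/16 = 1980.5625
  red: 3521 × 3/16 = 660.1875
  white: 3521 × 4/16 = 880.25
χ² = Σ (O − E)² / E
  purple: (2076 − 1980.5625)² / 1980.5625 = 4.5989
  red: (626 − 660.1875)² / 660.1875 = 1.7704
  white: (819 − 880.25)² / 880.25 = 4.2619
χ² = 4.5989 + 1.7704 + 4.2619 = 10.6312 ≈ 10.631

10.631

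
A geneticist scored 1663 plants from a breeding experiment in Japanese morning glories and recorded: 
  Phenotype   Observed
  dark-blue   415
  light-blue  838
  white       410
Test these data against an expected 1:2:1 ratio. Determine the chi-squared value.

The 1:2:1 ratio has 4 parts, so with N = 1663 the expected counts are:
  dark-blue: 1663 × 1/4 = 415.75
  light-blue: 1663 × 2/4 = 831.5
  white: 1663 × 1/4 = 415.75
χ² = Σ (O − E)² / E
  dark-blue: (415 − 415.75)² / 415.75 = 0.0014
  light-blue: (838 − 831.5)² / 831.5 = 0.0508
  white: (410 − 415.75)² / 415.75 = 0.0795
χ² = 0.0014 + 0.0508 + 0.0795 = 0.1317 ≈ 0.132

0.132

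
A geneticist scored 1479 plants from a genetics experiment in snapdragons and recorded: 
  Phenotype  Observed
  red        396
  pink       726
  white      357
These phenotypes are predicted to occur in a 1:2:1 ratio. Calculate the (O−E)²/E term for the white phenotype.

Total ratio parts = 4. Expected numbers out of 1479:
  red: 1479 × 1/4 = 369.75
  pink: 1479 × 2/4 = 739.5
  white: 1479 × 1/4 = 369.75
Contribution of white: (357 − 369.75)² / 369.75 = 0.4397

0.440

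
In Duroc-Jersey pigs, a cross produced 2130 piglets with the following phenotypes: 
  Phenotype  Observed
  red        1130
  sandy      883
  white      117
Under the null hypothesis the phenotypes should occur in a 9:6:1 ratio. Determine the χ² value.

14.713

Expected counts for N = 2130 under a 9:6:1 ratio (total parts = 16):
  red: 2130 × 9/16 = 1198.125
  sandy: 2130 × 6/16 = 798.75
  white: 2130 × 1/16 = 133.125
χ² = Σ (O − E)² / E
  red: (1130 − 1198.125)² / 1198.125 = 3.8736
  sandy: (883 − 798.75)² / 798.75 = 8.8865
  white: (117 − 133.125)² / 133.125 = 1.9532
χ² = 3.8736 + 8.8865 + 1.9532 = 14.7133 ≈ 14.713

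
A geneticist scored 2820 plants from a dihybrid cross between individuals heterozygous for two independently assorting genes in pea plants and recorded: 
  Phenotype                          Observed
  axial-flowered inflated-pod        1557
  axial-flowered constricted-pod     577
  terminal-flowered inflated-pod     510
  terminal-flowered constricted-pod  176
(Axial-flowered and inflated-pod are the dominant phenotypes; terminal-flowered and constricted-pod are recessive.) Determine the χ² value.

5.608

A dihybrid F₂ with independent assortment and complete dominance at both loci gives a 9:3:3:1 phenotypic ratio.
Total ratio parts = 16. Expected numbers out of 2820:
  axial-flowered inflated-pod: 2820 × 9/16 = 1586.25
  axial-flowered constricted-pod: 2820 × 3/16 = 528.75
  terminal-flowered inflated-pod: 2820 × 3/16 = 528.75
  terminal-flowered constricted-pod: 2820 × 1/16 = 176.25
χ² = Σ (O − E)² / E
  axial-flowered inflated-pod: (1557 − 1586.25)² / 1586.25 = 0.5394
  axial-flowered constricted-pod: (577 − 528.75)² / 528.75 = 4.4030
  terminal-flowered inflated-pod: (510 − 528.75)² / 528.75 = 0.6649
  terminal-flowered constricted-pod: (176 − 176.25)² / 176.25 = 0.0004
χ² = 0.5394 + 4.4030 + 0.6649 + 0.0004 = 5.6077 ≈ 5.608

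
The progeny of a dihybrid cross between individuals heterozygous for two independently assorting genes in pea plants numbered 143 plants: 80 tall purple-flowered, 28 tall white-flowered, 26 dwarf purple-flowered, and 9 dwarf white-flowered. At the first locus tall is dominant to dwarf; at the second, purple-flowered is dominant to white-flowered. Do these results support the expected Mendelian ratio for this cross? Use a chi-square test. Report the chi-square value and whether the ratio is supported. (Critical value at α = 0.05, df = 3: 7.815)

A dihybrid F₂ with independent assortment and complete dominance at both loci gives a 9:3:3:1 phenotypic ratio.
Total ratio parts = 16. Expected numbers out of 143:
  tall purple-flowered: 143 × 9/16 = 80.4375
  tall white-flowered: 143 × 3/16 = 26.8125
  dwarf purple-flowered: 143 × 3/16 = 26.8125
  dwarf white-flowered: 143 × 1/16 = 8.9375
χ² = Σ (O − E)² / E
  tall purple-flowered: (80 − 80.4375)² / 80.4375 = 0.0024
  tall white-flowered: (28 − 26.8125)² / 26.8125 = 0.0526
  dwarf purple-flowered: (26 − 26.8125)² / 26.8125 = 0.0246
  dwarf white-flowered: (9 − 8.9375)² / 8.9375 = 0.0004
χ² = 0.0024 + 0.0526 + 0.0246 + 0.0004 = 0.080
Degrees of freedom = 4 − 1 = 3; critical value at α = 0.05 is 7.815.
Since 0.080 < 7.815, we fail to reject the null hypothesis — the data are consistent with the 9:3:3:1 ratio.

0.080; consistent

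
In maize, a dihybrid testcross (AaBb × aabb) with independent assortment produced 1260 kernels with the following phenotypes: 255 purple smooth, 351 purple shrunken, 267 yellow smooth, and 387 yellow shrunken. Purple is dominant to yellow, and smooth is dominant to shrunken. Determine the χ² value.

39.314

A dihybrid testcross with independent assortment gives a 1:1:1:1 ratio.
Expected counts for N = 1260 under a 1:1:1:1 ratio (total parts = 4):
  purple smooth: 1260 × 1/4 = 315
  purple shrunken: 1260 × 1/4 = 315
  yellow smooth: 1260 × 1/4 = 315
  yellow shrunken: 1260 × 1/4 = 315
χ² = Σ (O − E)² / E
  purple smooth: (255 − 315)² / 315 = 11.4286
  purple shrunken: (351 − 315)² / 315 = 4.1143
  yellow smooth: (267 − 315)² / 315 = 7.3143
  yellow shrunken: (387 − 315)² / 315 = 16.4571
χ² = 11.4286 + 4.1143 + 7.3143 + 16.4571 = 39.3143 ≈ 39.314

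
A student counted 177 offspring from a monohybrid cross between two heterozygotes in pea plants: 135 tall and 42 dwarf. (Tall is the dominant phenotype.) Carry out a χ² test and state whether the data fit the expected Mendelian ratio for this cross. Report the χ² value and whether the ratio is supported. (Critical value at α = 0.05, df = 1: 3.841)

For a monohybrid cross between heterozygotes with complete dominance, the expected phenotypic ratio is 3:1.
Under the 3:1 hypothesis (Σ ratio = 4, N = 177):
  tall: 177 × 3/4 = 132.75
  dwarf: 177 × 1/4 = 44.25
χ² = Σ (O − E)² / E
  tall: (135 − 132.75)² / 132.75 = 0.0381
  dwarf: (42 − 44.25)² / 44.25 = 0.1144
χ² = 0.0381 + 0.1144 = 0.1525 ≈ 0.153
Degrees of freedom = 2 − 1 = 1; critical value at α = 0.05 is 3.841.
Since 0.153 < 3.841, we fail to reject the null hypothesis — the data are consistent with the 3:1 ratio.

0.153; consistent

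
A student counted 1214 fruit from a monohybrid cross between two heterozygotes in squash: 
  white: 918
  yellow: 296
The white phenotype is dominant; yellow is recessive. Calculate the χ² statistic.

0.247

For a monohybrid cross between heterozygotes with complete dominance, the expected phenotypic ratio is 3:1.
Under the 3:1 hypothesis (Σ ratio = 4, N = 1214):
  white: 1214 × 3/4 = 910.5
  yellow: 1214 × 1/4 = 303.5
χ² = Σ (O − E)² / E
  white: (918 − 910.5)² / 910.5 = 0.0618
  yellow: (296 − 303.5)² / 303.5 = 0.1853
χ² = 0.0618 + 0.1853 = 0.2471 ≈ 0.247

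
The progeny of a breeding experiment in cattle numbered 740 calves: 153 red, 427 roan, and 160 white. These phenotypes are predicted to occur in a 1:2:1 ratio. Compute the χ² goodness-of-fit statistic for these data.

17.695

Under the 1:2:1 hypothesis (Σ ratio = 4, N = 740):
  red: 740 × 1/4 = 185
  roan: 740 × 2/4 = 370
  white: 740 × 1/4 = 185
χ² = Σ (O − E)² / E
  red: (153 − 185)² / 185 = 5.5351
  roan: (427 − 370)² / 370 = 8.7811
  white: (160 − 185)² / 185 = 3.3784
χ² = 5.5351 + 8.7811 + 3.3784 = 17.6946 ≈ 17.695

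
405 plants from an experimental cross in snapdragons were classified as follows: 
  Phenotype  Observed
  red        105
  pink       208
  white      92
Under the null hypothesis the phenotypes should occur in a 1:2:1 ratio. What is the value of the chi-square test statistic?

The 1:2:1 ratio has 4 parts, so with N = 405 the expected counts are:
  red: 405 × 1/4 = 101.25
  pink: 405 × 2/4 = 202.5
  white: 405 × 1/4 = 101.25
χ² = Σ (O − E)² / E
  red: (105 − 101.25)² / 101.25 = 0.1389
  pink: (208 − 202.5)² / 202.5 = 0.1494
  white: (92 − 101.25)² / 101.25 = 0.8451
χ² = 0.1389 + 0.1494 + 0.8451 = 1.1334 ≈ 1.133

1.133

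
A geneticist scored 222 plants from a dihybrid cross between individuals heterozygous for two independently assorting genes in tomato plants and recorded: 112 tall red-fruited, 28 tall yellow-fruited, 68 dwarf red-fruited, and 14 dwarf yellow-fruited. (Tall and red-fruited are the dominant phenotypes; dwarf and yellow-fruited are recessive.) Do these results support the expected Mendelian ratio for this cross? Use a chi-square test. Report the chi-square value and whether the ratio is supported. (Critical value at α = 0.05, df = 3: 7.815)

A dihybrid F₂ with independent assortment and complete dominance at both loci gives a 9:3:3:1 phenotypic ratio.
Expected counts for N = 222 under a 9:3:3:1 ratio (total parts = 16):
  tall red-fruited: 222 × 9/16 = 124.875
  tall yellow-fruited: 222 × 3/16 = 41.625
  dwarf red-fruited: 222 × 3/16 = 41.625
  dwarf yellow-fruited: 222 × 1/16 = 13.875
χ² = Σ (O − E)² / E
  tall red-fruited: (112 − 124.875)² / 124.875 = 1.3275
  tall yellow-fruited: (28 − 41.625)² / 41.625 = 4.4598
  dwarf red-fruited: (68 − 41.625)² / 41.625 = 16.7121
  dwarf yellow-fruited: (14 − 13.875)² / 13.875 = 0.0011
χ² = 1.3275 + 4.4598 + 16.7121 + 0.0011 = 22.5005 ≈ 22.501
Degrees of freedom = 4 − 1 = 3; critical value at α = 0.05 is 7.815.
Since 22.501 > 7.815, we reject the null hypothesis — the data do not fit the 9:3:3:1 ratio.

22.501; not consistent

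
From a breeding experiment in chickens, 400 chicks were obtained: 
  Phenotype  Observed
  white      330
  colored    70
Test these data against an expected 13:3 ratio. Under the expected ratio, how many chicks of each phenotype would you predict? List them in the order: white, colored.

The 13:3 ratio has 16 parts, so with N = 400 the expected counts are:
  white: 400 × 13/16 = 325
  colored: 400 × 3/16 = 75

325, 75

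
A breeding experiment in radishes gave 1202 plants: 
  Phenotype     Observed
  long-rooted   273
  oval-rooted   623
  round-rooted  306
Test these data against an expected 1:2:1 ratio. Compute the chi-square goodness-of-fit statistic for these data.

Under the 1:2:1 hypothesis (Σ ratio = 4, N = 1202):
  long-rooted: 1202 × 1/4 = 300.5
  oval-rooted: 1202 × 2/4 = 601
  round-rooted: 1202 × 1/4 = 300.5
χ² = Σ (O − E)² / E
  long-rooted: (273 − 300.5)² / 300.5 = 2.5166
  oval-rooted: (623 − 601)² / 601 = 0.8053
  round-rooted: (306 − 300.5)² / 300.5 = 0.1007
χ² = 2.5166 + 0.8053 + 0.1007 = 3.4226 ≈ 3.423

3.423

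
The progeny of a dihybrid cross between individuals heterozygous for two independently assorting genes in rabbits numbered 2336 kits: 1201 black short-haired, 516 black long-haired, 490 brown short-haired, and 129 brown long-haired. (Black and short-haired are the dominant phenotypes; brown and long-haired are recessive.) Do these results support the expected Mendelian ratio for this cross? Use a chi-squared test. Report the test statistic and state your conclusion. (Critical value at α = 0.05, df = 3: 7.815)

31.761; not consistent

A dihybrid F₂ with independent assortment and complete dominance at both loci gives a 9:3:3:1 phenotypic ratio.
Expected counts for N = 2336 under a 9:3:3:1 ratio (total parts = 16):
  black short-haired: 2336 × 9/16 = 1314
  black long-haired: 2336 × 3/16 = 438
  brown short-haired: 2336 × 3/16 = 438
  brown long-haired: 2336 × 1/16 = 146
χ² = Σ (O − E)² / E
  black short-haired: (1201 − 1314)² / 1314 = 9.7177
  black long-haired: (516 − 438)² / 438 = 13.8904
  brown short-haired: (490 − 438)² / 438 = 6.1735
  brown long-haired: (129 − 146)² / 146 = 1.9795
χ² = 9.7177 + 13.8904 + 6.1735 + 1.9795 = 31.7611 ≈ 31.761
Degrees of freedom = 4 − 1 = 3; critical value at α = 0.05 is 7.815.
Since 31.761 > 7.815, we reject the null hypothesis — the data do not fit the 9:3:3:1 ratio.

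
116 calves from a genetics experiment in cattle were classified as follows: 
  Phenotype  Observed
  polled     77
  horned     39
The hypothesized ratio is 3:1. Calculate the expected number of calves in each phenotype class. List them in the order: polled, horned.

87, 29

The 3:1 ratio has 4 parts, so with N = 116 the expected counts are:
  polled: 116 × 3/4 = 87
  horned: 116 × 1/4 = 29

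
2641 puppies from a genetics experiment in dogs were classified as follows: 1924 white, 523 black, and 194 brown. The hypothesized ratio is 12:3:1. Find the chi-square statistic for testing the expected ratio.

8.261

Total ratio parts = 16. Expected numbers out of 2641:
  white: 2641 × 12/16 = 1980.75
  black: 2641 × 3/16 = 495.1875
  brown: 2641 × 1/16 = 165.0625
χ² = Σ (O − E)² / E
  white: (1924 − 1980.75)² / 1980.75 = 1.6259
  black: (523 − 495.1875)² / 495.1875 = 1.5621
  brown: (194 − 165.0625)² / 165.0625 = 5.0731
χ² = 1.6259 + 1.5621 + 5.0731 = 8.2611 ≈ 8.261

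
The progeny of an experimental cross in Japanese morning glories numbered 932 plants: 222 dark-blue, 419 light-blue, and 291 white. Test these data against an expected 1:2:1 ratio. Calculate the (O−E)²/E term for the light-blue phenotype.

4.740

The 1:2:1 ratio has 4 parts, so with N = 932 the expected counts are:
  dark-blue: 932 × 1/4 = 233
  light-blue: 932 × 2/4 = 466
  white: 932 × 1/4 = 233
Contribution of light-blue: (419 − 466)² / 466 = 4.7403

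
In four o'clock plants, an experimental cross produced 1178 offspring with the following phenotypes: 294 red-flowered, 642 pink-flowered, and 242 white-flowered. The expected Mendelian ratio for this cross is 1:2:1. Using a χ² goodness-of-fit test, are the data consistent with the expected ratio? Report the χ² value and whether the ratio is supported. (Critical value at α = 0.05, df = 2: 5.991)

14.129; not consistent

Under the 1:2:1 hypothesis (Σ ratio = 4, N = 1178):
  red-flowered: 1178 × 1/4 = 294.5
  pink-flowered: 1178 × 2/4 = 589
  white-flowered: 1178 × 1/4 = 294.5
χ² = Σ (O − E)² / E
  red-flowered: (294 − 294.5)² / 294.5 = 0.0008
  pink-flowered: (642 − 589)² / 589 = 4.7691
  white-flowered: (242 − 294.5)² / 294.5 = 9.3591
χ² = 0.0008 + 4.7691 + 9.3591 = 14.129
Degrees of freedom = 3 − 1 = 2; critical value at α = 0.05 is 5.991.
Since 14.129 > 5.991, we reject the null hypothesis — the data do not fit the 1:2:1 ratio.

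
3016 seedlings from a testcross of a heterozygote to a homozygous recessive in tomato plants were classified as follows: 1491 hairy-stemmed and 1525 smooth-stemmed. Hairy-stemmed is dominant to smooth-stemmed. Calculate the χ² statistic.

A testcross of a heterozygote (Aa × aa) gives a 1:1 phenotypic ratio.
Under the 1:1 hypothesis (Σ ratio = 2, N = 3016):
  hairy-stemmed: 3016 × 1/2 = 1508
  smooth-stemmed: 3016 × 1/2 = 1508
χ² = Σ (O − E)² / E
  hairy-stemmed: (1491 − 1508)² / 1508 = 0.1916
  smooth-stemmed: (1525 − 1508)² / 1508 = 0.1916
χ² = 0.1916 + 0.1916 = 0.3832 ≈ 0.383

0.383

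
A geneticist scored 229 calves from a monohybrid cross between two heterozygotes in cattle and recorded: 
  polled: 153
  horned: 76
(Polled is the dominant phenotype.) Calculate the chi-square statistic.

For a monohybrid cross between heterozygotes with complete dominance, the expected phenotypic ratio is 3:1.
Total ratio parts = 4. Expected numbers out of 229:
  polled: 229 × 3/4 = 171.75
  horned: 229 × 1/4 = 57.25
χ² = Σ (O − E)² / E
  polled: (153 − 171.75)² / 171.75 = 2.0469
  horned: (76 − 57.25)² / 57.25 = 6.1408
χ² = 2.0469 + 6.1408 = 8.1877 ≈ 8.188

8.188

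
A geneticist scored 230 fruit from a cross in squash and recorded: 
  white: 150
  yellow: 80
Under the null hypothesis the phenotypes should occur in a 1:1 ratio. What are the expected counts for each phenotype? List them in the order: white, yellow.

Total ratio parts = 2. Expected numbers out of 230:
  white: 230 × 1/2 = 115
  yellow: 230 × 1/2 = 115

115, 115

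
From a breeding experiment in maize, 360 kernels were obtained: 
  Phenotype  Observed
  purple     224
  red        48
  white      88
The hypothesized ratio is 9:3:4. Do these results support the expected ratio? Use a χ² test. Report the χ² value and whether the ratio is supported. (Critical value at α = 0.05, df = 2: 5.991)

Total ratio parts = 16. Expected numbers out of 360:
  purple: 360 × 9/16 = 202.5
  red: 360 × 3/16 = 67.5
  white: 360 × 4/16 = 90
χ² = Σ (O − E)² / E
  purple: (224 − 202.5)² / 202.5 = 2.2827
  red: (48 − 67.5)² / 67.5 = 5.6333
  white: (88 − 90)² / 90 = 0.0444
χ² = 2.2827 + 5.6333 + 0.0444 = 7.9604 ≈ 7.960
Degrees of freedom = 3 − 1 = 2; critical value at α = 0.05 is 5.991.
Since 7.960 > 5.991, we reject the null hypothesis — the data do not fit the 9:3:4 ratio.

7.960; not consistent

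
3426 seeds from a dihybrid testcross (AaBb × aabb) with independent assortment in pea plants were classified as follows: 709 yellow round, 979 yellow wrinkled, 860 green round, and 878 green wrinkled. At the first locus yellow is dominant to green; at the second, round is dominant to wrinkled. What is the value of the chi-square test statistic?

43.476

A dihybrid testcross with independent assortment gives a 1:1:1:1 ratio.
The 1:1:1:1 ratio has 4 parts, so with N = 3426 the expected counts are:
  yellow round: 3426 × 1/4 = 856.5
  yellow wrinkled: 3426 × 1/4 = 856.5
  green round: 3426 × 1/4 = 856.5
  green wrinkled: 3426 × 1/4 = 856.5
χ² = Σ (O − E)² / E
  yellow round: (709 − 856.5)² / 856.5 = 25.4013
  yellow wrinkled: (979 − 856.5)² / 856.5 = 17.5204
  green round: (860 − 856.5)² / 856.5 = 0.0143
  green wrinkled: (878 − 856.5)² / 856.5 = 0.5397
χ² = 25.4013 + 17.5204 + 0.0143 + 0.5397 = 43.4757 ≈ 43.476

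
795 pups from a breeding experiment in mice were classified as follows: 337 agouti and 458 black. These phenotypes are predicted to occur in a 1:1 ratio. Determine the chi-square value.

18.416

Total ratio parts = 2. Expected numbers out of 795:
  agouti: 795 × 1/2 = 397.5
  black: 795 × 1/2 = 397.5
χ² = Σ (O − E)² / E
  agouti: (337 − 397.5)² / 397.5 = 9.2082
  black: (458 − 397.5)² / 397.5 = 9.2082
χ² = 9.2082 + 9.2082 = 18.4164 ≈ 18.416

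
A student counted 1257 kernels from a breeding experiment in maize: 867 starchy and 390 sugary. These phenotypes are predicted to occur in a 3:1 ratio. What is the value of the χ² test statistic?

24.346

Expected counts for N = 1257 under a 3:1 ratio (total parts = 4):
  starchy: 1257 × 3/4 = 942.75
  sugary: 1257 × 1/4 = 314.25
χ² = Σ (O − E)² / E
  starchy: (867 − 942.75)² / 942.75 = 6.0865
  sugary: (390 − 314.25)² / 314.25 = 18.2595
χ² = 6.0865 + 18.2595 = 24.346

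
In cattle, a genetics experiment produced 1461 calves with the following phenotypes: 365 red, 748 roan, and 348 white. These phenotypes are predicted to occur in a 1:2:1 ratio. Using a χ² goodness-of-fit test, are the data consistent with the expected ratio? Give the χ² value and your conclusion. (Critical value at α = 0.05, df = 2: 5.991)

The 1:2:1 ratio has 4 parts, so with N = 1461 the expected counts are:
  red: 1461 × 1/4 = 365.25
  roan: 1461 × 2/4 = 730.5
  white: 1461 × 1/4 = 365.25
χ² = Σ (O − E)² / E
  red: (365 − 365.25)² / 365.25 = 0.0002
  roan: (748 − 730.5)² / 730.5 = 0.4192
  white: (348 − 365.25)² / 365.25 = 0.8147
χ² = 0.0002 + 0.4192 + 0.8147 = 1.2341 ≈ 1.234
Degrees of freedom = 3 − 1 = 2; critical value at α = 0.05 is 5.991.
Since 1.234 < 5.991, we fail to reject the null hypothesis — the data are consistent with the 1:2:1 ratio.

1.234; consistent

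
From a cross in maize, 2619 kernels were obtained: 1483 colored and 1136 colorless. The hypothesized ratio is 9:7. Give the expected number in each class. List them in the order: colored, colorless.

1473.1875, 1145.8125

The 9:7 ratio has 16 parts, so with N = 2619 the expected counts are:
  colored: 2619 × 9/16 = 1473.1875
  colorless: 2619 × 7/16 = 1145.8125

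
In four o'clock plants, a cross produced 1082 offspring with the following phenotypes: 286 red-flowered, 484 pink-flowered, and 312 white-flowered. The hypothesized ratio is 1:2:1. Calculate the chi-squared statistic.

13.261

The 1:2:1 ratio has 4 parts, so with N = 1082 the expected counts are:
  red-flowered: 1082 × 1/4 = 270.5
  pink-flowered: 1082 × 2/4 = 541
  white-flowered: 1082 × 1/4 = 270.5
χ² = Σ (O − E)² / E
  red-flowered: (286 − 270.5)² / 270.5 = 0.8882
  pink-flowered: (484 − 541)² / 541 = 6.0055
  white-flowered: (312 − 270.5)² / 270.5 = 6.3669
χ² = 0.8882 + 6.0055 + 6.3669 = 13.2606 ≈ 13.261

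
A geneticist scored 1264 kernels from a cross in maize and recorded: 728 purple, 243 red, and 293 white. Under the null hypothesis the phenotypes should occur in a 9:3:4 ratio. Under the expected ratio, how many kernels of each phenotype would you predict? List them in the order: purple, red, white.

711, 237, 316

Total ratio parts = 16. Expected numbers out of 1264:
  purple: 1264 × 9/16 = 711
  red: 1264 × 3/16 = 237
  white: 1264 × 4/16 = 316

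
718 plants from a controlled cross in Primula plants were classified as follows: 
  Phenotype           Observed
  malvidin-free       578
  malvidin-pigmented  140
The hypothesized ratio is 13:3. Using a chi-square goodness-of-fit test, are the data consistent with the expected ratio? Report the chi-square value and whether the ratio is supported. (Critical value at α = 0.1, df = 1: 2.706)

0.264; consistent

Total ratio parts = 16. Expected numbers out of 718:
  malvidin-free: 718 × 13/16 = 583.375
  malvidin-pigmented: 718 × 3/16 = 134.625
χ² = Σ (O − E)² / E
  malvidin-free: (578 − 583.375)² / 583.375 = 0.0495
  malvidin-pigmented: (140 − 134.625)² / 134.625 = 0.2146
χ² = 0.0495 + 0.2146 = 0.2641 ≈ 0.264
Degrees of freedom = 2 − 1 = 1; critical value at α = 0.1 is 2.706.
Since 0.264 < 2.706, we fail to reject the null hypothesis — the data are consistent with the 13:3 ratio.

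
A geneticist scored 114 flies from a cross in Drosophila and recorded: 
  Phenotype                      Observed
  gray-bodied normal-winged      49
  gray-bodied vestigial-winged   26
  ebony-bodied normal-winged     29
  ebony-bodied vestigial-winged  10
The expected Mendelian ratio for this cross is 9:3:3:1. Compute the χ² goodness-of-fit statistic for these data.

8.448

Expected counts for N = 114 under a 9:3:3:1 ratio (total parts = 16):
  gray-bodied normal-winged: 114 × 9/16 = 64.125
  gray-bodied vestigial-winged: 114 × 3/16 = 21.375
  ebony-bodied normal-winged: 114 × 3/16 = 21.375
  ebony-bodied vestigial-winged: 114 × 1/16 = 7.125
χ² = Σ (O − E)² / E
  gray-bodied normal-winged: (49 − 64.125)² / 64.125 = 3.5675
  gray-bodied vestigial-winged: (26 − 21.375)² / 21.375 = 1.0007
  ebony-bodied normal-winged: (29 − 21.375)² / 21.375 = 2.7200
  ebony-bodied vestigial-winged: (10 − 7.125)² / 7.125 = 1.1601
χ² = 3.5675 + 1.0007 + 2.7200 + 1.1601 = 8.4483 ≈ 8.448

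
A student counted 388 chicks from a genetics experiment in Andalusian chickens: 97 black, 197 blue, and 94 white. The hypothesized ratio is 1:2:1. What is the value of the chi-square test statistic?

0.139

The 1:2:1 ratio has 4 parts, so with N = 388 the expected counts are:
  black: 388 × 1/4 = 97
  blue: 388 × 2/4 = 194
  white: 388 × 1/4 = 97
χ² = Σ (O − E)² / E
  black: (97 − 97)² / 97 = 0.0000
  blue: (197 − 194)² / 194 = 0.0464
  white: (94 − 97)² / 97 = 0.0928
χ² = 0.0000 + 0.0464 + 0.0928 = 0.1392 ≈ 0.139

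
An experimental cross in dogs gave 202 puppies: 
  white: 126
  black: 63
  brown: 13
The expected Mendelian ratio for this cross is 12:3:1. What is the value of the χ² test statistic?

Under the 12:3:1 hypothesis (Σ ratio = 16, N = 202):
  white: 202 × 12/16 = 151.5
  black: 202 × 3/16 = 37.875
  brown: 202 × 1/16 = 12.625
χ² = Σ (O − E)² / E
  white: (126 − 151.5)² / 151.5 = 4.2921
  black: (63 − 37.875)² / 37.875 = 16.6671
  brown: (13 − 12.625)² / 12.625 = 0.0111
χ² = 4.2921 + 16.6671 + 0.0111 = 20.9703 ≈ 20.970

20.970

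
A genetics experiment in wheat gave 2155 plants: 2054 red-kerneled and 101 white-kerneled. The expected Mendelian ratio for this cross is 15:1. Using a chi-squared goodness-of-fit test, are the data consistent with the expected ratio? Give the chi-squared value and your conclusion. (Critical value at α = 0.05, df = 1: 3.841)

8.988; not consistent

Total ratio parts = 16. Expected numbers out of 2155:
  red-kerneled: 2155 × 15/16 = 2020.3125
  white-kerneled: 2155 × 1/16 = 134.6875
χ² = Σ (O − E)² / E
  red-kerneled: (2054 − 2020.3125)² / 2020.3125 = 0.5617
  white-kerneled: (101 − 134.6875)² / 134.6875 = 8.4258
χ² = 0.5617 + 8.4258 = 8.9875 ≈ 8.988
Degrees of freedom = 2 − 1 = 1; critical value at α = 0.05 is 3.841.
Since 8.988 > 3.841, we reject the null hypothesis — the data do not fit the 15:1 ratio.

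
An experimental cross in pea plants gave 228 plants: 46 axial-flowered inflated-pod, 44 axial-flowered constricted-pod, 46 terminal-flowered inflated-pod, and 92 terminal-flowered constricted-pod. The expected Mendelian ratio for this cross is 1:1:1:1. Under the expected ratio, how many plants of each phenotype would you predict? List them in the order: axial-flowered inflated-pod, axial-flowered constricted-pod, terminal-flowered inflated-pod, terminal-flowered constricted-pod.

Expected counts for N = 228 under a 1:1:1:1 ratio (total parts = 4):
  axial-flowered inflated-pod: 228 × 1/4 = 57
  axial-flowered constricted-pod: 228 × 1/4 = 57
  terminal-flowered inflated-pod: 228 × 1/4 = 57
  terminal-flowered constricted-pod: 228 × 1/4 = 57

57, 57, 57, 57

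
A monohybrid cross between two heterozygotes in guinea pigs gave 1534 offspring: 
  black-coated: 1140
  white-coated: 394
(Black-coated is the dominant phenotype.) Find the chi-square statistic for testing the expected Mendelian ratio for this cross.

0.383

For a monohybrid cross between heterozygotes with complete dominance, the expected phenotypic ratio is 3:1.
The 3:1 ratio has 4 parts, so with N = 1534 the expected counts are:
  black-coated: 1534 × 3/4 = 1150.5
  white-coated: 1534 × 1/4 = 383.5
χ² = Σ (O − E)² / E
  black-coated: (1140 − 1150.5)² / 1150.5 = 0.0958
  white-coated: (394 − 383.5)² / 383.5 = 0.2875
χ² = 0.0958 + 0.2875 = 0.3833 ≈ 0.383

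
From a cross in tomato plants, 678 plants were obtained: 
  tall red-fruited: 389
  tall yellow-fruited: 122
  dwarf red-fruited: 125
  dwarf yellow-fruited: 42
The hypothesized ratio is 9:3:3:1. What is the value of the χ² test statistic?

0.398

The 9:3:3:1 ratio has 16 parts, so with N = 678 the expected counts are:
  tall red-fruited: 678 × 9/16 = 381.375
  tall yellow-fruited: 678 × 3/16 = 127.125
  dwarf red-fruited: 678 × 3/16 = 127.125
  dwarf yellow-fruited: 678 × 1/16 = 42.375
χ² = Σ (O − E)² / E
  tall red-fruited: (389 − 381.375)² / 381.375 = 0.1525
  tall yellow-fruited: (122 − 127.125)² / 127.125 = 0.2066
  dwarf red-fruited: (125 − 127.125)² / 127.125 = 0.0355
  dwarf yellow-fruited: (42 − 42.375)² / 42.375 = 0.0033
χ² = 0.1525 + 0.2066 + 0.0355 + 0.0033 = 0.3979 ≈ 0.398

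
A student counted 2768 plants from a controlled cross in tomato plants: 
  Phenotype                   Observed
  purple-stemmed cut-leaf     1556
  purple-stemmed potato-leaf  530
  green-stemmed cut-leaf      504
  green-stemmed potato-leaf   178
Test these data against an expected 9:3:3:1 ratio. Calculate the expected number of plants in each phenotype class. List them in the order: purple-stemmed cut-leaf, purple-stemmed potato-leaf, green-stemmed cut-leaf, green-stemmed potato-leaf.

Under the 9:3:3:1 hypothesis (Σ ratio = 16, N = 2768):
  purple-stemmed cut-leaf: 2768 × 9/16 = 1557
  purple-stemmed potato-leaf: 2768 × 3/16 = 519
  green-stemmed cut-leaf: 2768 × 3/16 = 519
  green-stemmed potato-leaf: 2768 × 1/16 = 173

1557, 519, 519, 173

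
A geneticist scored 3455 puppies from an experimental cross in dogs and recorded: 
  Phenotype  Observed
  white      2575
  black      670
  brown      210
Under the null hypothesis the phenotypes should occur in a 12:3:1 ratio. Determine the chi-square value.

Expected counts for N = 3455 under a 12:3:1 ratio (total parts = 16):
  white: 3455 × 12/16 = 2591.25
  black: 3455 × 3/16 = 647.8125
  brown: 3455 × 1/16 = 215.9375
χ² = Σ (O − E)² / E
  white: (2575 − 2591.25)² / 2591.25 = 0.1019
  black: (670 − 647.8125)² / 647.8125 = 0.7599
  brown: (210 − 215.9375)² / 215.9375 = 0.1633
χ² = 0.1019 + 0.7599 + 0.1633 = 1.0251 ≈ 1.025

1.025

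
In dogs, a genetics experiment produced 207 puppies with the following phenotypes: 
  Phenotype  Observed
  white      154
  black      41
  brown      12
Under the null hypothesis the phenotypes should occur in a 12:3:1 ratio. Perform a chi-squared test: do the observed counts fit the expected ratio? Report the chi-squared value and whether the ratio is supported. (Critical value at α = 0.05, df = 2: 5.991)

Under the 12:3:1 hypothesis (Σ ratio = 16, N = 207):
  white: 207 × 12/16 = 155.25
  black: 207 × 3/16 = 38.8125
  brown: 207 × 1/16 = 12.9375
χ² = Σ (O − E)² / E
  white: (154 − 155.25)² / 155.25 = 0.0101
  black: (41 − 38.8125)² / 38.8125 = 0.1233
  brown: (12 − 12.9375)² / 12.9375 = 0.0679
χ² = 0.0101 + 0.1233 + 0.0679 = 0.2013 ≈ 0.201
Degrees of freedom = 3 − 1 = 2; critical value at α = 0.05 is 5.991.
Since 0.201 < 5.991, we fail to reject the null hypothesis — the data are consistent with the 12:3:1 ratio.

0.201; consistent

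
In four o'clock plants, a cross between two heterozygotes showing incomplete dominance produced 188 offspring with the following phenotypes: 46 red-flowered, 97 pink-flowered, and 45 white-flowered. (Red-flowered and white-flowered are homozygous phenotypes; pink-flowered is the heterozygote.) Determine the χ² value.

With incomplete dominance, a heterozygote × heterozygote cross gives a 1:2:1 phenotypic ratio.
The 1:2:1 ratio has 4 parts, so with N = 188 the expected counts are:
  red-flowered: 188 × 1/4 = 47
  pink-flowered: 188 × 2/4 = 94
  white-flowered: 188 × 1/4 = 47
χ² = Σ (O − E)² / E
  red-flowered: (46 − 47)² / 47 = 0.0213
  pink-flowered: (97 − 94)² / 94 = 0.0957
  white-flowered: (45 − 47)² / 47 = 0.0851
χ² = 0.0213 + 0.0957 + 0.0851 = 0.2021 ≈ 0.202

0.202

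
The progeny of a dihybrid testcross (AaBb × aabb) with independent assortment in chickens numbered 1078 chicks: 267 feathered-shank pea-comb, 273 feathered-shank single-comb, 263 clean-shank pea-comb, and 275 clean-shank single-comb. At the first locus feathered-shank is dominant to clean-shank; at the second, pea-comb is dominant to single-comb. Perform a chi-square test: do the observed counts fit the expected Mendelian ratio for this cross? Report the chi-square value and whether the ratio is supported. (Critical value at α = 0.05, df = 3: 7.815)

0.338; consistent

A dihybrid testcross with independent assortment gives a 1:1:1:1 ratio.
Total ratio parts = 4. Expected numbers out of 1078:
  feathered-shank pea-comb: 1078 × 1/4 = 269.5
  feathered-shank single-comb: 1078 × 1/4 = 269.5
  clean-shank pea-comb: 1078 × 1/4 = 269.5
  clean-shank single-comb: 1078 × 1/4 = 269.5
χ² = Σ (O − E)² / E
  feathered-shank pea-comb: (267 − 269.5)² / 269.5 = 0.0232
  feathered-shank single-comb: (273 − 269.5)² / 269.5 = 0.0455
  clean-shank pea-comb: (263 − 269.5)² / 269.5 = 0.1568
  clean-shank single-comb: (275 − 269.5)² / 269.5 = 0.1122
χ² = 0.0232 + 0.0455 + 0.1568 + 0.1122 = 0.3377 ≈ 0.338
Degrees of freedom = 4 − 1 = 3; critical value at α = 0.05 is 7.815.
Since 0.338 < 7.815, we fail to reject the null hypothesis — the data are consistent with the 1:1:1:1 ratio.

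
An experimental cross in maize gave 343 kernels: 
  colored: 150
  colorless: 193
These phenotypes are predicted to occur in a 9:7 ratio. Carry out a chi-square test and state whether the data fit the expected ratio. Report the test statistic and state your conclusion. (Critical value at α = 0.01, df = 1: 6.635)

Under the 9:7 hypothesis (Σ ratio = 16, N = 343):
  colored: 343 × 9/16 = 192.9375
  colorless: 343 × 7/16 = 150.0625
χ² = Σ (O − E)² / E
  colored: (150 − 192.9375)² / 192.9375 = 9.5556
  colorless: (193 − 150.0625)² / 150.0625 = 12.2857
χ² = 9.5556 + 12.2857 = 21.8413 ≈ 21.841
Degrees of freedom = 2 − 1 = 1; critical value at α = 0.01 is 6.635.
Since 21.841 > 6.635, we reject the null hypothesis — the data do not fit the 9:7 ratio.

21.841; not consistent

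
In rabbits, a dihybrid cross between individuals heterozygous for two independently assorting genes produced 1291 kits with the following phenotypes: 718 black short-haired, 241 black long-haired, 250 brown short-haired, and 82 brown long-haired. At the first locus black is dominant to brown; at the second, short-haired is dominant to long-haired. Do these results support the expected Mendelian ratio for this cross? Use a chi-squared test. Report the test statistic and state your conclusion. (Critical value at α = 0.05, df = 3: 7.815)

0.379; consistent

A dihybrid F₂ with independent assortment and complete dominance at both loci gives a 9:3:3:1 phenotypic ratio.
The 9:3:3:1 ratio has 16 parts, so with N = 1291 the expected counts are:
  black short-haired: 1291 × 9/16 = 726.1875
  black long-haired: 1291 × 3/16 = 242.0625
  brown short-haired: 1291 × 3/16 = 242.0625
  brown long-haired: 1291 × 1/16 = 80.6875
χ² = Σ (O − E)² / E
  black short-haired: (718 − 726.1875)² / 726.1875 = 0.0923
  black long-haired: (241 − 242.0625)² / 242.0625 = 0.0047
  brown short-haired: (250 − 242.0625)² / 242.0625 = 0.2603
  brown long-haired: (82 − 80.6875)² / 80.6875 = 0.0213
χ² = 0.0923 + 0.0047 + 0.2603 + 0.0213 = 0.3786 ≈ 0.379
Degrees of freedom = 4 − 1 = 3; critical value at α = 0.05 is 7.815.
Since 0.379 < 7.815, we fail to reject the null hypothesis — the data are consistent with the 9:3:3:1 ratio.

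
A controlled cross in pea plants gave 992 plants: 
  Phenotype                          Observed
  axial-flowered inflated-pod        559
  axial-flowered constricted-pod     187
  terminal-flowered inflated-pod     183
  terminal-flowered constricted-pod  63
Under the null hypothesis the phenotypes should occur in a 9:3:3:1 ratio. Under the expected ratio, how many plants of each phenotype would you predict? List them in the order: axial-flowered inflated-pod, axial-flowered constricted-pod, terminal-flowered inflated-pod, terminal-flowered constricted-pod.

Total ratio parts = 16. Expected numbers out of 992:
  axial-flowered inflated-pod: 992 × 9/16 = 558
  axial-flowered constricted-pod: 992 × 3/16 = 186
  terminal-flowered inflated-pod: 992 × 3/16 = 186
  terminal-flowered constricted-pod: 992 × 1/16 = 62

558, 186, 186, 62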